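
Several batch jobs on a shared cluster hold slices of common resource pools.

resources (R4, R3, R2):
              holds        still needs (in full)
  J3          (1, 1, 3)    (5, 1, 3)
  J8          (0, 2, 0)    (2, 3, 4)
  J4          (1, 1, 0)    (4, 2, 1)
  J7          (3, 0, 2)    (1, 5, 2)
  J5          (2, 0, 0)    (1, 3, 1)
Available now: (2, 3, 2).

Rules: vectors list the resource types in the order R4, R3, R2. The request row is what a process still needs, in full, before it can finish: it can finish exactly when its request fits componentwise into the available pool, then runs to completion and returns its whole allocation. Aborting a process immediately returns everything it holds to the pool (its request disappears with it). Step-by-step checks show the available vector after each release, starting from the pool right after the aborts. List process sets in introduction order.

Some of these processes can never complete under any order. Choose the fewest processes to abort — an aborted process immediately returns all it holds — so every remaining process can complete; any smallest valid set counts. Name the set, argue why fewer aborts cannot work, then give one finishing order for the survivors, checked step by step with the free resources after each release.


The answer: abort J7.
Key observation: the deadlocked J3 becomes finishable only because J7 released (3, 0, 2); it completes at step 1 below.
No smaller set exists: with zero aborts the deadlock remains.
The survivors complete as J3, J8, J5, J4. Walking it through (starting from the post-abort pool):
  pool = (5, 3, 4)
  J3: need (5, 1, 3) fits (5, 3, 4); releases (1, 1, 3), pool now (6, 4, 7)
  J8: need (2, 3, 4) fits (6, 4, 7); releases (0, 2, 0), pool now (6, 6, 7)
  J5: need (1, 3, 1) fits (6, 6, 7); releases (2, 0, 0), pool now (8, 6, 7)
  J4: need (4, 2, 1) fits (8, 6, 7); releases (1, 1, 0), pool now (9, 7, 7)


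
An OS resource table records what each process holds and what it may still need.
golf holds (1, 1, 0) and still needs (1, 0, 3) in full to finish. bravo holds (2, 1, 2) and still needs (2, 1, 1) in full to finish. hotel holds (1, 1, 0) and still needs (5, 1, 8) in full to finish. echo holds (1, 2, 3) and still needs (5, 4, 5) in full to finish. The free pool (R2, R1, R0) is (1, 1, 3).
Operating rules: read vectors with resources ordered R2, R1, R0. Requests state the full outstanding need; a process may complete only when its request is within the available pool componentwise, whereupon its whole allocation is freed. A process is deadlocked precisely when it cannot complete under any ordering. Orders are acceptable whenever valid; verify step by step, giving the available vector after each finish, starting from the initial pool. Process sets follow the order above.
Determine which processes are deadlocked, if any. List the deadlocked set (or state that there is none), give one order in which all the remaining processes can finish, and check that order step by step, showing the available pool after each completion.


Deadlocked set: hotel and echo.
Key observation: no order helps: past golf, bravo, the free pool tops out at (4, 3, 5), below what each blocked process needs in R2.
One completion order for the rest: golf, bravo. Verifying each step:
  pool = (1, 1, 3)
  run golf (needs (1, 0, 3), free (1, 1, 3)); after release of (1, 1, 0) the pool is (2, 2, 3)
  run bravo (needs (2, 1, 1), free (2, 2, 3)); after release of (2, 1, 2) the pool is (4, 3, 5)
None of the blocked processes ever fits:
  hotel cannot run: need (5, 1, 8) vs free (4, 3, 5) (insufficient R2 and R0)
  echo cannot run: need (5, 4, 5) vs free (4, 3, 5) (insufficient R2 and R1)


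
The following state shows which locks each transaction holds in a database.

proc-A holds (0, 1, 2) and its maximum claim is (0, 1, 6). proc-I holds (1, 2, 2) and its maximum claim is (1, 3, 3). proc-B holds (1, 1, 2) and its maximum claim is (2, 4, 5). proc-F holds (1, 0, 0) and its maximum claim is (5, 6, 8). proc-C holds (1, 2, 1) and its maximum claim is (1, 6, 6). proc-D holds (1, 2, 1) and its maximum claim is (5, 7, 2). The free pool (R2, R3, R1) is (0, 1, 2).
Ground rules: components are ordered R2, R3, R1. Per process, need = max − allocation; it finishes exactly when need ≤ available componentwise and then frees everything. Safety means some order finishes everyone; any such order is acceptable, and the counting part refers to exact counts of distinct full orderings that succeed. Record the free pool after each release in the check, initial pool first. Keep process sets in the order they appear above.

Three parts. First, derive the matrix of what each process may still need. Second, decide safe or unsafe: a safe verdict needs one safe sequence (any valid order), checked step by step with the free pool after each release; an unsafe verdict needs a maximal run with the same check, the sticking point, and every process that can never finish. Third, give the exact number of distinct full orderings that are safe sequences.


(1) Outstanding need per process (order R2, R3, R1):
  proc-A: (0, 0, 4)
  proc-I: (0, 1, 1)
  proc-B: (1, 3, 3)
  proc-F: (4, 6, 8)
  proc-C: (0, 4, 5)
  proc-D: (4, 5, 1)
(2) The state is UNSAFE.
Key observation: proc-I, proc-A, proc-C, proc-B can finish, but then (3, 7, 9) is all there is, and the blocked group's R2 demands exceed it.
Going as far as possible: proc-I, proc-A, proc-C, proc-B; after that, nothing fits. Walking it through:
  pool = (0, 1, 2)
  run proc-I (needs (0, 1, 1), free (0, 1, 2)); after release of (1, 2, 2) the pool is (1, 3, 4)
  run proc-A (needs (0, 0, 4), free (1, 3, 4)); after release of (0, 1, 2) the pool is (1, 4, 6)
  run proc-C (needs (0, 4, 5), free (1, 4, 6)); after release of (1, 2, 1) the pool is (2, 6, 7)
  run proc-B (needs (1, 3, 3), free (2, 6, 7)); after release of (1, 1, 2) the pool is (3, 7, 9)
  proc-F cannot run: need (4, 6, 8) vs free (3, 7, 9) (insufficient R2)
  proc-D cannot run: need (4, 5, 1) vs free (3, 7, 9) (insufficient R2)
Never able to finish: proc-F and proc-D.
(3) Precisely 0 of the possible complete orderings are safe sequences.


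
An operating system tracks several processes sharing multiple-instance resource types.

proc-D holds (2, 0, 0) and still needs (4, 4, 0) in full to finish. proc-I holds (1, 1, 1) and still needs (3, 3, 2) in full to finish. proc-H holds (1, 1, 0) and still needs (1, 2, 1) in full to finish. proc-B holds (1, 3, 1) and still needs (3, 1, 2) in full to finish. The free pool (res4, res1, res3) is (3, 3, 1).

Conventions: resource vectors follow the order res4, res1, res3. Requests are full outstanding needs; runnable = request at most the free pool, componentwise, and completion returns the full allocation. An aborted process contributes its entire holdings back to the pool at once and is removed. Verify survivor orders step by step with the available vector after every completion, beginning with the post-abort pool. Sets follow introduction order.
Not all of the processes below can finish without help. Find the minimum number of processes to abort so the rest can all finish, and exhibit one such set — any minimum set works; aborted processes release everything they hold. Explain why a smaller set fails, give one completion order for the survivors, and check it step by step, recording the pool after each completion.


Minimum abort set: proc-B.
Key observation: aborting proc-B returns (1, 3, 1), and proc-I — hopeless before — runs at step 1 with the returned capacity in the pool.
Minimality: the empty abort set fails — the state is deadlocked as it stands.
Survivors finish in the order: proc-I, proc-H, proc-D. Step-by-step check (pool after the aborts first):
  pool = (4, 6, 2)
  proc-I: need (3, 3, 2) fits (4, 6, 2); releases (1, 1, 1), pool now (5, 7, 3)
  proc-H: need (1, 2, 1) fits (5, 7, 3); releases (1, 1, 0), pool now (6, 8, 3)
  proc-D: need (4, 4, 0) fits (6, 8, 3); releases (2, 0, 0), pool now (8, 8, 3)


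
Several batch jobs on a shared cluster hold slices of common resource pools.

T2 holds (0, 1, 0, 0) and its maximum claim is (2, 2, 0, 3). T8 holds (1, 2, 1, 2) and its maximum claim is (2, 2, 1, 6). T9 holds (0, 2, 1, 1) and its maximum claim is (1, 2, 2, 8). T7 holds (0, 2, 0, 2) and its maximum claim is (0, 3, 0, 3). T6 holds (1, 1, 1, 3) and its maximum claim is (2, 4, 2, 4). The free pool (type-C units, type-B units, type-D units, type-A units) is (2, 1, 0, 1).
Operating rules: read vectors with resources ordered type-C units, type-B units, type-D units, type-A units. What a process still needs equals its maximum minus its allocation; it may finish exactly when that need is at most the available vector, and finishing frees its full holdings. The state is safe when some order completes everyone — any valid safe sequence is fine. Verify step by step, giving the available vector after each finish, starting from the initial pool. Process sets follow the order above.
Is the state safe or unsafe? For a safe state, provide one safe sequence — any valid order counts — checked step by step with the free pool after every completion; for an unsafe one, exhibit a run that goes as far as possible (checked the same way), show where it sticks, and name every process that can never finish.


UNSAFE.
Key observation: after T7, T2 the pool peaks at (2, 4, 0, 3), and each blocked process is short somewhere: T8 on type-A units; T9 on type-D units, type-A units; T6 on type-D units.
A maximal execution: T7, T2 — then nothing else fits. Check, step by step:
  pool = (2, 1, 0, 1)
  T7 needs (0, 1, 0, 1) <= (2, 1, 0, 1) -> finishes; pool += (0, 2, 0, 2) = (2, 3, 0, 3)
  T2 needs (2, 1, 0, 3) <= (2, 3, 0, 3) -> finishes; pool += (0, 1, 0, 0) = (2, 4, 0, 3)
  blocked: T8 wants (1, 0, 0, 4), pool (2, 4, 0, 3) — not enough type-A units
  blocked: T9 wants (1, 0, 1, 7), pool (2, 4, 0, 3) — not enough type-D units and type-A units
  blocked: T6 wants (1, 3, 1, 1), pool (2, 4, 0, 3) — not enough type-D units
Permanently blocked: T8, T9 and T6.


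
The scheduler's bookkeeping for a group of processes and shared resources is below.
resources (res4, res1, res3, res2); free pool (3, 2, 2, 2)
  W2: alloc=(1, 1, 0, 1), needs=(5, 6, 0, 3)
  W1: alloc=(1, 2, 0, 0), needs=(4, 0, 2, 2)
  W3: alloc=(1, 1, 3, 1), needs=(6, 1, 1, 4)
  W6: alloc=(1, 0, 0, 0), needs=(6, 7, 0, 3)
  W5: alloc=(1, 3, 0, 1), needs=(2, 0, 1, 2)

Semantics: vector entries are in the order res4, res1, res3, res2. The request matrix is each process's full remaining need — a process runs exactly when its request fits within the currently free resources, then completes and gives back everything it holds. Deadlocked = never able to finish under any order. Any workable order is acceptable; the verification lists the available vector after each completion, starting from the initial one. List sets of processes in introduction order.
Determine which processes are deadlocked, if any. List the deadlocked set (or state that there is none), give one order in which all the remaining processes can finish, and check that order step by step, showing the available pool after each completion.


The deadlocked set is empty.
Key observation: W5 fits the free pool immediately, and its release cascades until everyone finishes.
A valid finishing order for the others: W5, W1, W2, W6, W3. Check, step by step:
  pool = (3, 2, 2, 2)
  run W5 (needs (2, 0, 1, 2), free (3, 2, 2, 2)); after release of (1, 3, 0, 1) the pool is (4, 5, 2, 3)
  run W1 (needs (4, 0, 2, 2), free (4, 5, 2, 3)); after release of (1, 2, 0, 0) the pool is (5, 7, 2, 3)
  run W2 (needs (5, 6, 0, 3), free (5, 7, 2, 3)); after release of (1, 1, 0, 1) the pool is (6, 8, 2, 4)
  run W6 (needs (6, 7, 0, 3), free (6, 8, 2, 4)); after release of (1, 0, 0, 0) the pool is (7, 8, 2, 4)
  run W3 (needs (6, 1, 1, 4), free (7, 8, 2, 4)); after release of (1, 1, 3, 1) the pool is (8, 9, 5, 5)


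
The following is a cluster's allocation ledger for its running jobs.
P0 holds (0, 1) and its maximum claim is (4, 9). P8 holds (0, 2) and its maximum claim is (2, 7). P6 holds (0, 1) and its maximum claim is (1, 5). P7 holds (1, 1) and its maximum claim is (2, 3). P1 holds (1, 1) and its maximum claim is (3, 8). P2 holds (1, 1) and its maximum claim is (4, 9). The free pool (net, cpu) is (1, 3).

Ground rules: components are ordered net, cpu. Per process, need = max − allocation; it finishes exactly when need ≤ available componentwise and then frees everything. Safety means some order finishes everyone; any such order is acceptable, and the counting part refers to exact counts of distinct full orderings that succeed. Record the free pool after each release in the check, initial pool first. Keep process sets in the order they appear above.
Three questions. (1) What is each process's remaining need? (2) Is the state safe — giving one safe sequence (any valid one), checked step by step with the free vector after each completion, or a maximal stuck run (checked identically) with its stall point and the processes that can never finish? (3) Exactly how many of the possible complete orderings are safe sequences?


(1) Remaining need (order net, cpu):
  P0: (4, 8)
  P8: (2, 5)
  P6: (1, 4)
  P7: (1, 2)
  P1: (2, 7)
  P2: (3, 8)
(2) SAFE. One safe sequence: P7, P6, P8, P1, P2, P0.
Key observation: P7 is the earliest step where a requested resource binds exactly: need (1, 2), pool (1, 3) at its turn.
Walking it through:
  pool = (1, 3)
  P7: need (1, 2) fits (1, 3); releases (1, 1), pool now (2, 4)
  P6: need (1, 4) fits (2, 4); releases (0, 1), pool now (2, 5)
  P8: need (2, 5) fits (2, 5); releases (0, 2), pool now (2, 7)
  P1: need (2, 7) fits (2, 7); releases (1, 1), pool now (3, 8)
  P2: need (3, 8) fits (3, 8); releases (1, 1), pool now (4, 9)
  P0: need (4, 8) fits (4, 9); releases (0, 1), pool now (4, 10)
(3) The exact count: 1 of the possible complete orderings is a safe sequence.


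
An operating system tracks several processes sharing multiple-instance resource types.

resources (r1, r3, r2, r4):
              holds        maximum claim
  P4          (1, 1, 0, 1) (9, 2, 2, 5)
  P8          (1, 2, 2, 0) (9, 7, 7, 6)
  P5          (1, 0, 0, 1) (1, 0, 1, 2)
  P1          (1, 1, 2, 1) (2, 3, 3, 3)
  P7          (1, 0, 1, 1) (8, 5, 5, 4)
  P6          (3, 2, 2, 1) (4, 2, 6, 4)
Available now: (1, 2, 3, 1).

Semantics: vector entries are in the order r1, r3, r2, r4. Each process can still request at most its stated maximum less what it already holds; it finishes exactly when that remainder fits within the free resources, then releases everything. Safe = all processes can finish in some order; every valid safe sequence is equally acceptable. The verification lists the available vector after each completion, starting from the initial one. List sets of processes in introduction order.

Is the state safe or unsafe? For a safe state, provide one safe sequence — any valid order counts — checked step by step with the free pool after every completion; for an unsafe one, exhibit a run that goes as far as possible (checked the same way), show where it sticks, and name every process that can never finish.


The state is UNSAFE.
Key observation: r1 is the bottleneck — with P5, P1, P6 done the pool holds (6, 5, 7, 4), short of every remaining need.
A maximal execution: P5, P1, P6 — then nothing else fits. Step-by-step check:
  pool = (1, 2, 3, 1)
  P5: need (0, 0, 1, 1) fits (1, 2, 3, 1); releases (1, 0, 0, 1), pool now (2, 2, 3, 2)
  P1: need (1, 2, 1, 2) fits (2, 2, 3, 2); releases (1, 1, 2, 1), pool now (3, 3, 5, 3)
  P6: need (1, 0, 4, 3) fits (3, 3, 5, 3); releases (3, 2, 2, 1), pool now (6, 5, 7, 4)
  P4 still needs (8, 1, 2, 4) but only (6, 5, 7, 4) is free — short on r1
  P8 still needs (8, 5, 5, 6) but only (6, 5, 7, 4) is free — short on r1 and r4
  P7 still needs (7, 5, 4, 3) but only (6, 5, 7, 4) is free — short on r1
Never able to finish: P4, P8 and P7.


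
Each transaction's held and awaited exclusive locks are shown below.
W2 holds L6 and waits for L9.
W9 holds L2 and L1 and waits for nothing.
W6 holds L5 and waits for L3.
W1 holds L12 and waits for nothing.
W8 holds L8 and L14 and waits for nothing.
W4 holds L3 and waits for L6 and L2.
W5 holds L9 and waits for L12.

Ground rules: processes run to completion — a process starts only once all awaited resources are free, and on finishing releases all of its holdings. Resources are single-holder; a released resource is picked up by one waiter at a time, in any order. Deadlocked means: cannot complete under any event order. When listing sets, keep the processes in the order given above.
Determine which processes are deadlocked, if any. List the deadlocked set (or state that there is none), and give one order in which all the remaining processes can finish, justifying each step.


The deadlocked set is empty.
Key observation: every chain of waits terminates; starting from the processes that wait on nothing, all the rest unlock in turn.
One completion order for the rest: W9, W8, W1, W5, W2, W4, W6.
Walking it through:
  W9 waits on nothing -> runs at once and releases L2 and L1
  W8 waits on nothing -> runs at once and releases L8 and L14
  W1 waits on nothing -> runs at once and releases L12
  W5 waits on L12 — all released -> runs and releases L9
  W2 waits on L9 — all released -> runs and releases L6
  W4 waits on L6 and L2 — all released -> runs and releases L3
  W6 waits on L3 — all released -> runs and releases L5


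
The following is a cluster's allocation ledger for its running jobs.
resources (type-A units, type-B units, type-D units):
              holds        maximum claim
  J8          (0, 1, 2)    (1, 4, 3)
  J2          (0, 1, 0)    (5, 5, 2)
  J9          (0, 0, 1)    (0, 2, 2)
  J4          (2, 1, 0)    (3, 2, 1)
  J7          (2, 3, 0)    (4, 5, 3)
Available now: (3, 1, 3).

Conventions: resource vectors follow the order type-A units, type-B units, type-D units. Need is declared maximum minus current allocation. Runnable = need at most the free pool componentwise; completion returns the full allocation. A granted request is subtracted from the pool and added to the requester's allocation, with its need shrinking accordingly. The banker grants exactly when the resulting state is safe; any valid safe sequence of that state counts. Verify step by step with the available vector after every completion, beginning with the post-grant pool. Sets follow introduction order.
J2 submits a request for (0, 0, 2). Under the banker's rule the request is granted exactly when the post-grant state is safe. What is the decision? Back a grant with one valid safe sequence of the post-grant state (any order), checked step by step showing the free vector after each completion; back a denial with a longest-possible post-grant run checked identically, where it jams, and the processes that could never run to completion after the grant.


DENY — the pretend-granted state is unsafe.
Key observation: after J4, J9 the pool peaks at (5, 2, 2), and each blocked process is short somewhere: J8 on type-B units; J2 on type-B units; J7 on type-D units.
After a pretend grant, a maximal execution: J4, J9 — then nothing else fits. Verifying each step:
  pool = (3, 1, 1)
  J4 needs (1, 1, 1) <= (3, 1, 1) -> finishes; pool += (2, 1, 0) = (5, 2, 1)
  J9 needs (0, 2, 1) <= (5, 2, 1) -> finishes; pool += (0, 0, 1) = (5, 2, 2)
  blocked: J8 wants (1, 3, 1), pool (5, 2, 2) — not enough type-B units
  blocked: J2 wants (5, 4, 0), pool (5, 2, 2) — not enough type-B units
  blocked: J7 wants (2, 2, 3), pool (5, 2, 2) — not enough type-D units
Post-grant, the permanently blocked set is J8, J2 and J7.


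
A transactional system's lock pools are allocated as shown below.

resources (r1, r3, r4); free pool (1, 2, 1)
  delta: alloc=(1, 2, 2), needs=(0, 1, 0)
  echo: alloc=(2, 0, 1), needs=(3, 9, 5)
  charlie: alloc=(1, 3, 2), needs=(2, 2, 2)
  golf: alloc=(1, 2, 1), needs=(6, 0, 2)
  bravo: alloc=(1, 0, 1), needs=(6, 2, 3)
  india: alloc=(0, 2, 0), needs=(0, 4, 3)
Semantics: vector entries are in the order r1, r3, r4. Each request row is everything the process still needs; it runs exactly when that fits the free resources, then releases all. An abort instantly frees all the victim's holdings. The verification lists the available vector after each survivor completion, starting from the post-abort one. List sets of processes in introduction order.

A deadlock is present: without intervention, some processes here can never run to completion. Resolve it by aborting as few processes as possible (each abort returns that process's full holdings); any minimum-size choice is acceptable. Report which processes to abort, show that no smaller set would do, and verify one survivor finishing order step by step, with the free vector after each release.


The answer: abort bravo.
Key observation: before aborting bravo, golf was permanently blocked — no order could ever run it; afterwards it completes at step 5.
No smaller set exists: with zero aborts the deadlock remains.
Survivors finish in the order: charlie, delta, india, echo, golf. Check, step by step (pool after the aborts first):
  pool = (2, 2, 2)
  charlie: need (2, 2, 2) fits (2, 2, 2); releases (1, 3, 2), pool now (3, 5, 4)
  delta: need (0, 1, 0) fits (3, 5, 4); releases (1, 2, 2), pool now (4, 7, 6)
  india: need (0, 4, 3) fits (4, 7, 6); releases (0, 2, 0), pool now (4, 9, 6)
  echo: need (3, 9, 5) fits (4, 9, 6); releases (2, 0, 1), pool now (6, 9, 7)
  golf: need (6, 0, 2) fits (6, 9, 7); releases (1, 2, 1), pool now (7, 11, 8)


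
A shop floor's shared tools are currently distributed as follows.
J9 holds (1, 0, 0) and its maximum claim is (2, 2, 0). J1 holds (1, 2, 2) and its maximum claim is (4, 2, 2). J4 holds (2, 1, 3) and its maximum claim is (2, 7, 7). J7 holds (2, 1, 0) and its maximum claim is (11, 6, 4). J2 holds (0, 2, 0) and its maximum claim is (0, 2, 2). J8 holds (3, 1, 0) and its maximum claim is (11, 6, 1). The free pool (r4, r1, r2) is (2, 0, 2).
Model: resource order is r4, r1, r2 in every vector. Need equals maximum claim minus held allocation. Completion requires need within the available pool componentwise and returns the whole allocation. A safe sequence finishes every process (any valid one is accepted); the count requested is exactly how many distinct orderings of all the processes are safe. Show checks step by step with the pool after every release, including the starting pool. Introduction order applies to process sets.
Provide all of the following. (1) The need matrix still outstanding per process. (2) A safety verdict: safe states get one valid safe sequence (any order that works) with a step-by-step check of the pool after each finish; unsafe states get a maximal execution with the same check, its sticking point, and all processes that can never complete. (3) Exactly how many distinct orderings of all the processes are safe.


(1) Outstanding need per process (order r4, r1, r2):
  J9: (1, 2, 0)
  J1: (3, 0, 0)
  J4: (0, 6, 4)
  J7: (9, 5, 4)
  J2: (0, 0, 2)
  J8: (8, 5, 1)
(2) UNSAFE — no complete ordering exists.
Key observation: the wall is r1: completing J2, J9, J1 brings the pool only to (4, 4, 4), and all the rest need more.
The run J2, J9, J1 cannot be extended any further. Step-by-step check:
  pool = (2, 0, 2)
  J2: need (0, 0, 2) fits (2, 0, 2); releases (0, 2, 0), pool now (2, 2, 2)
  J9: need (1, 2, 0) fits (2, 2, 2); releases (1, 0, 0), pool now (3, 2, 2)
  J1: need (3, 0, 0) fits (3, 2, 2); releases (1, 2, 2), pool now (4, 4, 4)
  J4 cannot run: need (0, 6, 4) vs free (4, 4, 4) (insufficient r1)
  J7 cannot run: need (9, 5, 4) vs free (4, 4, 4) (insufficient r4 and r1)
  J8 cannot run: need (8, 5, 1) vs free (4, 4, 4) (insufficient r4 and r1)
Never able to finish: J4, J7 and J8.
(3) Exactly 0 of the possible complete orderings are safe sequences.


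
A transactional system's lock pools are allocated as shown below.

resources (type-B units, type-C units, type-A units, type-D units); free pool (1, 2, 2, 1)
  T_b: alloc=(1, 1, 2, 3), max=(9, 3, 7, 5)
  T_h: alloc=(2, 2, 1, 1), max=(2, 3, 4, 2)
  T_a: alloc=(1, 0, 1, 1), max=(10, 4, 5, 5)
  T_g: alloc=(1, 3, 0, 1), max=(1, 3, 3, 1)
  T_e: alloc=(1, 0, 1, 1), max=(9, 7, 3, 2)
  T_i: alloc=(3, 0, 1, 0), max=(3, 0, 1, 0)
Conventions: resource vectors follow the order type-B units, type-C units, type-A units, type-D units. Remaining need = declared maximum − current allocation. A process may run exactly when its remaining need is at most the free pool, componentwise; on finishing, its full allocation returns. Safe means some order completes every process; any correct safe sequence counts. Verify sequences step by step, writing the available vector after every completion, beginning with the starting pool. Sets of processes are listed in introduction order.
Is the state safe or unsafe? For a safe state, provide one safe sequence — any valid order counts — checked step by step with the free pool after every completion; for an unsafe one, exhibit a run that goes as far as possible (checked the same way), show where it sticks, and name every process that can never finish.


The state is UNSAFE.
Key observation: even finishing T_i, T_g, T_h leaves just (7, 7, 4, 3) free — too little type-B units for any of the remaining processes.
The run T_i, T_g, T_h cannot be extended any further. Verifying each step:
  pool = (1, 2, 2, 1)
  T_i: need (0, 0, 0, 0) fits (1, 2, 2, 1); releases (3, 0, 1, 0), pool now (4, 2, 3, 1)
  T_g: need (0, 0, 3, 0) fits (4, 2, 3, 1); releases (1, 3, 0, 1), pool now (5, 5, 3, 2)
  T_h: need (0, 1, 3, 1) fits (5, 5, 3, 2); releases (2, 2, 1, 1), pool now (7, 7, 4, 3)
  T_b still needs (8, 2, 5, 2) but only (7, 7, 4, 3) is free — short on type-B units and type-A units
  T_a still needs (9, 4, 4, 4) but only (7, 7, 4, 3) is free — short on type-B units and type-D units
  T_e still needs (8, 7, 2, 1) but only (7, 7, 4, 3) is free — short on type-B units
Processes that can never finish: T_b, T_a and T_e.


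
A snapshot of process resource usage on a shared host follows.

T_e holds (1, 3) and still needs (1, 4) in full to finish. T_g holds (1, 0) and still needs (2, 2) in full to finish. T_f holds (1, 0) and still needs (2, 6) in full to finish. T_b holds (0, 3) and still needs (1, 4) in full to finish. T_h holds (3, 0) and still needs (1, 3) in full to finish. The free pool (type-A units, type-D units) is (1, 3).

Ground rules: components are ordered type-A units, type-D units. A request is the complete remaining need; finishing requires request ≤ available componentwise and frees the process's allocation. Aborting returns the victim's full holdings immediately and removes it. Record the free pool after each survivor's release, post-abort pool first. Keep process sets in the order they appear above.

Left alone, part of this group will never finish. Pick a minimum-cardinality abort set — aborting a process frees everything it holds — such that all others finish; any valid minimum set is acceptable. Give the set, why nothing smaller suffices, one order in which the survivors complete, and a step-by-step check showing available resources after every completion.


Abort T_e.
Key observation: T_f had no path to completion before; after the abort of T_e ((1, 3) returned), step 2 is where it fits.
Minimality: the empty abort set fails — the state is deadlocked as it stands.
One survivor order: T_g, T_f, T_b, T_h. Step-by-step check (post-abort pool first):
  pool = (2, 6)
  T_g needs (2, 2) <= (2, 6) -> finishes; pool += (1, 0) = (3, 6)
  T_f needs (2, 6) <= (3, 6) -> finishes; pool += (1, 0) = (4, 6)
  T_b needs (1, 4) <= (4, 6) -> finishes; pool += (0, 3) = (4, 9)
  T_h needs (1, 3) <= (4, 9) -> finishes; pool += (3, 0) = (7, 9)


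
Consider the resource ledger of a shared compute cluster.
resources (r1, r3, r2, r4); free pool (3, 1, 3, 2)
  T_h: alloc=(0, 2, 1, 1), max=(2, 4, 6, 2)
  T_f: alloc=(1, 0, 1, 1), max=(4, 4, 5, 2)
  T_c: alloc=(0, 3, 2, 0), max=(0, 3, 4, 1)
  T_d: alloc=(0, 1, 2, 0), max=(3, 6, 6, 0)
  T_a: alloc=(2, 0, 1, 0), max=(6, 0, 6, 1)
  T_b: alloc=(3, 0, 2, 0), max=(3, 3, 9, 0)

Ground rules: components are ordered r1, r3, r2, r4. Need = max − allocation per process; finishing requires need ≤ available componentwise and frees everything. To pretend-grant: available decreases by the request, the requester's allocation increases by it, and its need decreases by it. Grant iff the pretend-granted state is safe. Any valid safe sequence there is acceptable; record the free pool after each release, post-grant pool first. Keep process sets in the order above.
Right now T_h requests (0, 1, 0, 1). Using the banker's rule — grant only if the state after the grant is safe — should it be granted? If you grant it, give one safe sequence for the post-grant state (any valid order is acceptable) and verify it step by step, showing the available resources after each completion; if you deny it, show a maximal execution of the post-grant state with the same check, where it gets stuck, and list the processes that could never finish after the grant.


GRANT: granting preserves safety; a valid post-grant sequence is T_c, T_h, T_d, T_f, T_a, T_b.
Key observation: after the grant the pool drops to (3, 0, 3, 1), which still lets T_c finish first and unwind the rest.
Check on the post-grant state, step by step:
  pool = (3, 0, 3, 1)
  run T_c (needs (0, 0, 2, 1), free (3, 0, 3, 1)); after release of (0, 3, 2, 0) the pool is (3, 3, 5, 1)
  run T_h (needs (2, 1, 5, 0), free (3, 3, 5, 1)); after release of (0, 3, 1, 2) the pool is (3, 6, 6, 3)
  run T_d (needs (3, 5, 4, 0), free (3, 6, 6, 3)); after release of (0, 1, 2, 0) the pool is (3, 7, 8, 3)
  run T_f (needs (3, 4, 4, 1), free (3, 7, 8, 3)); after release of (1, 0, 1, 1) the pool is (4, 7, 9, 4)
  run T_a (needs (4, 0, 5, 1), free (4, 7, 9, 4)); after release of (2, 0, 1, 0) the pool is (6, 7, 10, 4)
  run T_b (needs (0, 3, 7, 0), free (6, 7, 10, 4)); after release of (3, 0, 2, 0) the pool is (9, 7, 12, 4)


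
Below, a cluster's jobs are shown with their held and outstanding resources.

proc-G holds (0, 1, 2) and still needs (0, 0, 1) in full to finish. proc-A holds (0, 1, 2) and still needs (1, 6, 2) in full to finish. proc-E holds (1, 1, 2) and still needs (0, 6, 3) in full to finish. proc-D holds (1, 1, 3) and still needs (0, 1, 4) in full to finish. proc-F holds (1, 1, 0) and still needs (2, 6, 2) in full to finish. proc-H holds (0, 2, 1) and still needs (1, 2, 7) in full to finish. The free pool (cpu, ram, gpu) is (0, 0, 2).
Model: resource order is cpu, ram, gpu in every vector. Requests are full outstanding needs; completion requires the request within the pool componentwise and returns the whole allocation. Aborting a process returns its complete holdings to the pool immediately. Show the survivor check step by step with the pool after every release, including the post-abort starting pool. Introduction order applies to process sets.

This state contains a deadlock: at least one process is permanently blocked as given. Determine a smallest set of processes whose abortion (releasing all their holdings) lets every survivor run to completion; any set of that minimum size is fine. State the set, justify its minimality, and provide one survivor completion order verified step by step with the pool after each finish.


The answer: abort proc-E and proc-F.
Key observation: no ordering could ever have run proc-A before the abort of proc-E and proc-F; with (2, 2, 2) back in the pool it fits at step 4.
No one abort is enough; case by case: proc-G alone leaves proc-A blocked (short on ram); proc-A alone leaves proc-E blocked (short on ram); proc-E alone leaves proc-A blocked (short on ram); proc-D alone leaves proc-A blocked (short on ram); proc-F alone leaves proc-A blocked (short on ram); proc-H alone leaves proc-A blocked (short on ram).
The survivors complete as proc-D, proc-G, proc-H, proc-A. Step-by-step check (starting from the post-abort pool):
  pool = (2, 2, 4)
  proc-D needs (0, 1, 4) <= (2, 2, 4) -> finishes; pool += (1, 1, 3) = (3, 3, 7)
  proc-G needs (0, 0, 1) <= (3, 3, 7) -> finishes; pool += (0, 1, 2) = (3, 4, 9)
  proc-H needs (1, 2, 7) <= (3, 4, 9) -> finishes; pool += (0, 2, 1) = (3, 6, 10)
  proc-A needs (1, 6, 2) <= (3, 6, 10) -> finishes; pool += (0, 1, 2) = (3, 7, 12)


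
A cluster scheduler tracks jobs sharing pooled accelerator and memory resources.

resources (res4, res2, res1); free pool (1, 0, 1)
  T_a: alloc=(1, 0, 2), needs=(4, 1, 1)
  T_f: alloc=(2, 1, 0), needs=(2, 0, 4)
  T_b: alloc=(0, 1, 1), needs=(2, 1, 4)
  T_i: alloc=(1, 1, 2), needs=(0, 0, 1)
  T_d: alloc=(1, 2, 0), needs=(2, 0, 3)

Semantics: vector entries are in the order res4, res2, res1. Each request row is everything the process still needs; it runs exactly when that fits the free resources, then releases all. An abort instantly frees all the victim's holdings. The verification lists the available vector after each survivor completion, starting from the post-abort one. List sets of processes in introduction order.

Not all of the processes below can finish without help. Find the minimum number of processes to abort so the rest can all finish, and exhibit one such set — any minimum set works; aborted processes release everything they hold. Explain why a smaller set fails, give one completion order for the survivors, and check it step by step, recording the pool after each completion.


Minimum abort set: T_f.
Key observation: T_a had no path to completion before; after the abort of T_f ((2, 1, 0) returned), step 2 is where it fits.
Minimality: the empty abort set fails — the state is deadlocked as it stands.
One survivor order: T_i, T_a, T_d, T_b. Step-by-step check (post-abort pool first):
  pool = (3, 1, 1)
  T_i: need (0, 0, 1) fits (3, 1, 1); releases (1, 1, 2), pool now (4, 2, 3)
  T_a: need (4, 1, 1) fits (4, 2, 3); releases (1, 0, 2), pool now (5, 2, 5)
  T_d: need (2, 0, 3) fits (5, 2, 5); releases (1, 2, 0), pool now (6, 4, 5)
  T_b: need (2, 1, 4) fits (6, 4, 5); releases (0, 1, 1), pool now (6, 5, 6)


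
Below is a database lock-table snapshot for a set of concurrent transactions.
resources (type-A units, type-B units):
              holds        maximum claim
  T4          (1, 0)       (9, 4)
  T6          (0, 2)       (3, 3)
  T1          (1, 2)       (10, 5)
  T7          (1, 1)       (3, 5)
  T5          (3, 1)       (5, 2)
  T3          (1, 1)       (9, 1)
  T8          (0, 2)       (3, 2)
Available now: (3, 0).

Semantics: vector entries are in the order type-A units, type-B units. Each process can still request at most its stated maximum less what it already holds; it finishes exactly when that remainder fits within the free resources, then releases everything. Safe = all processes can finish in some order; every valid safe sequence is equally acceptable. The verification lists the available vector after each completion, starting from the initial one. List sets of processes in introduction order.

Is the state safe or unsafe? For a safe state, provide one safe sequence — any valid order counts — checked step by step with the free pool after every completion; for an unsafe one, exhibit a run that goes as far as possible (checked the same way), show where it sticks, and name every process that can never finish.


The state is UNSAFE.
Key observation: even finishing T8, T6, T5, T7 leaves just (7, 6) free — too little type-A units for any of the remaining processes.
Going as far as possible: T8, T6, T5, T7; after that, nothing fits. Check, step by step:
  pool = (3, 0)
  T8: need (3, 0) fits (3, 0); releases (0, 2), pool now (3, 2)
  T6: need (3, 1) fits (3, 2); releases (0, 2), pool now (3, 4)
  T5: need (2, 1) fits (3, 4); releases (3, 1), pool now (6, 5)
  T7: need (2, 4) fits (6, 5); releases (1, 1), pool now (7, 6)
  T4 cannot run: need (8, 4) vs free (7, 6) (insufficient type-A units)
  T1 cannot run: need (9, 3) vs free (7, 6) (insufficient type-A units)
  T3 cannot run: need (8, 0) vs free (7, 6) (insufficient type-A units)
Processes that can never finish: T4, T1 and T3.


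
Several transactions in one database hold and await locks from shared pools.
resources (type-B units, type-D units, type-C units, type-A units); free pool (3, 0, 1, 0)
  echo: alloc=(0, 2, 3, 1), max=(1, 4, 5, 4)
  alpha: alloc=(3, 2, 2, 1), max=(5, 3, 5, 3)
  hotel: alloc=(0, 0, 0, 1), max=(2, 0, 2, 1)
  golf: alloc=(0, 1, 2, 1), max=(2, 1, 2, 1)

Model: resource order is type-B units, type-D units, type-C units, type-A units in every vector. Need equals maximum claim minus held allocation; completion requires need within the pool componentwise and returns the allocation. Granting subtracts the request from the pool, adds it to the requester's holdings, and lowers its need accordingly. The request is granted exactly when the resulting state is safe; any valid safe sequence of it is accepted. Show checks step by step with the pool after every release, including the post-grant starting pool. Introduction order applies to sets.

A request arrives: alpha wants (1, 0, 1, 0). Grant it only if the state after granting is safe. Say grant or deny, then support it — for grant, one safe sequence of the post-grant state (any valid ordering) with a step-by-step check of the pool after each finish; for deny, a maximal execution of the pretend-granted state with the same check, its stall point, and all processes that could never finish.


GRANT. The post-grant state is safe; one safe sequence: golf, hotel, alpha, echo.
Key observation: (2, 0, 0, 0) free after granting still covers golf first, and each release covers the next.
Step-by-step check of the post-grant state:
  pool = (2, 0, 0, 0)
  golf needs (2, 0, 0, 0) <= (2, 0, 0, 0) -> finishes; pool += (0, 1, 2, 1) = (2, 1, 2, 1)
  hotel needs (2, 0, 2, 0) <= (2, 1, 2, 1) -> finishes; pool += (0, 0, 0, 1) = (2, 1, 2, 2)
  alpha needs (1, 1, 2, 2) <= (2, 1, 2, 2) -> finishes; pool += (4, 2, 3, 1) = (6, 3, 5, 3)
  echo needs (1, 2, 2, 3) <= (6, 3, 5, 3) -> finishes; pool += (0, 2, 3, 1) = (6, 5, 8, 4)


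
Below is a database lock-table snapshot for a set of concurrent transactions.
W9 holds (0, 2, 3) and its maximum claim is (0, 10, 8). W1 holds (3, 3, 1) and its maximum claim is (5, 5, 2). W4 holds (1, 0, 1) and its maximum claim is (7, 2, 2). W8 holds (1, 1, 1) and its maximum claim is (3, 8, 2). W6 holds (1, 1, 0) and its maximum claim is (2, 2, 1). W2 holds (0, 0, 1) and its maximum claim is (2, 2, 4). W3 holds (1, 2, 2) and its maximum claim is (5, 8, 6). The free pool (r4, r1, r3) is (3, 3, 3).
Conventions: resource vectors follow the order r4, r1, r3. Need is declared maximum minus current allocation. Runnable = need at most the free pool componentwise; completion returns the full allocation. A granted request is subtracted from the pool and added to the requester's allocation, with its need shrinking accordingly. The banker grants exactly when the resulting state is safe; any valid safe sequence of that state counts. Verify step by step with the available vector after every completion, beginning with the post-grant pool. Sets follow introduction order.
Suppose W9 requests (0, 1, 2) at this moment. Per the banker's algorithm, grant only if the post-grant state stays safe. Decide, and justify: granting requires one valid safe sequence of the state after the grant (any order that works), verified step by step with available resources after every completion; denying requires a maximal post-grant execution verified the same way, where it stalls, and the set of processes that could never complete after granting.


GRANT. The post-grant state is safe; one safe sequence: W6, W1, W4, W2, W3, W9, W8.
Key observation: the grant leaves (3, 2, 1) free — enough for W6, whose release restarts the cascade.
Verifying the post-grant state step by step:
  pool = (3, 2, 1)
  run W6 (needs (1, 1, 1), free (3, 2, 1)); after release of (1, 1, 0) the pool is (4, 3, 1)
  run W1 (needs (2, 2, 1), free (4, 3, 1)); after release of (3, 3, 1) the pool is (7, 6, 2)
  run W4 (needs (6, 2, 1), free (7, 6, 2)); after release of (1, 0, 1) the pool is (8, 6, 3)
  run W2 (needs (2, 2, 3), free (8, 6, 3)); after release of (0, 0, 1) the pool is (8, 6, 4)
  run W3 (needs (4, 6, 4), free (8, 6, 4)); after release of (1, 2, 2) the pool is (9, 8, 6)
  run W9 (needs (0, 7, 3), free (9, 8, 6)); after release of (0, 3, 5) the pool is (9, 11, 11)
  run W8 (needs (2, 7, 1), free (9, 11, 11)); after release of (1, 1, 1) the pool is (10, 12, 12)
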